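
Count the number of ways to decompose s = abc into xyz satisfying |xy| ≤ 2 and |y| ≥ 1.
3

For s = 'abc' with pumping length p = 2:

Constraints: |xy| ≤ 2, |y| > 0

Valid decompositions (|xy| ≤ p, |y| ≥ 1):
  • x='', y='a', z='bc'
  • x='a', y='b', z='c'
  • x='', y='ab', z='c'

Total count: 3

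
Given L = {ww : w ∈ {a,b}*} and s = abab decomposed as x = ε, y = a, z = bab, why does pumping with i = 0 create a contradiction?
xy⁰z = bab ∉ L

Pumping with i = 0 replaces y = a by y⁰ = ε:
- Original: s = xyz = abab; abab splits into halves ab · ab, which are equal, so it is in L (w = ab)
- Pumped: xy⁰z = ε · ε · bab = bab
- bab has odd length 3, so it cannot be written as ww and is not in L

The pumping lemma would require xy⁰z ∈ L, so this decomposition yields a contradiction.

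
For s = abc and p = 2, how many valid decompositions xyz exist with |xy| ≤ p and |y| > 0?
3

For s = 'abc' with pumping length p = 2:

Constraints: |xy| ≤ 2, |y| > 0

Valid decompositions (|xy| ≤ p, |y| ≥ 1):
  • x='', y='a', z='bc'
  • x='a', y='b', z='c'
  • x='', y='ab', z='c'

Total count: 3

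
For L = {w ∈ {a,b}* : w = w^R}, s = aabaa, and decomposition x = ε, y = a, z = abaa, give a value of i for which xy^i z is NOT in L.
i = 0

xy⁰z = ε · ε · abaa = abaa; abaa reversed is aaba ≠ abaa, so it is not a palindrome and is not in L.
(Other choices also work, e.g. i = 2, 3; only i = 1 is guaranteed to stay in L since xy¹z = s.)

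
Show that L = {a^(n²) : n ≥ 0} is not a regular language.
Assume for contradiction that L is regular, and let p ≥ 1 be the pumping length given by the pumping lemma.
Choose s = a^(p²). Then s ∈ L and |s| = p² ≥ p.
By the pumping lemma, s = xyz for some x, y, z with |xy| ≤ p, |y| ≥ 1, and xy^i z ∈ L for every i ≥ 0.
Here y = a^k for some k with 1 ≤ k ≤ |xy| ≤ p.

Take i = 2: |xy²z| = p² + k.
Now p² < p² + k ≤ p² + p < p² + 2p + 1 = (p + 1)².
So |xy²z| lies strictly between the consecutive squares p² and (p + 1)², hence is not a perfect square, and xy²z ∉ L.

This contradicts the pumping lemma, which requires xy^i z ∈ L for all i ≥ 0.
Hence L = {a^(n²) : n ≥ 0} is not regular. ∎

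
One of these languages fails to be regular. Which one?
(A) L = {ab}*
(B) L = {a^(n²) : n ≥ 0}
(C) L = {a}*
(B) {a^(n²) : n ≥ 0}

(B) L = {a^(n²) : n ≥ 0} is NOT regular.

The pumping lemma can be used to prove this:
After pumping, length is no longer a perfect square

The other languages are regular because they can be recognized by finite automata.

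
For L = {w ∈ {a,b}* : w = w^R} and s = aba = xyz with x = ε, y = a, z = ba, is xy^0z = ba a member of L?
No

xy⁰z = ε · ε · ba = ba.
ba reversed is ab ≠ ba, so it is not a palindrome and is not in L.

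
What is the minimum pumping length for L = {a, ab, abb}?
p = 4

For a finite language L, the pumping lemma holds vacuously if p > max|s| for s ∈ L.

The longest string in L = {a, ab, abb} has length 3.
If p = 4, then no string s ∈ L has |s| ≥ p, so the condition is vacuously true.

The minimum pumping length is p = 4.

Why no smaller p works: for any p ≤ 3, the longest string s ∈ L has |s| = 3 ≥ p, so it would
have to be pumpable; but pumping up (i = 2, 3, ...) produces ever longer strings, which cannot all lie in the
finite language L. So the pumping property fails for every p ≤ 3.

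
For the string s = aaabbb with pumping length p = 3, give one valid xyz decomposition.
x = 'aa', y = 'a', z = 'bbb'

For s = aaabbb and p = 3, one valid decomposition is:
- x = 'aa' (length 2)
- y = 'a' (length 1)
- z = 'bbb' (length 3)

Verification:
- xyz = 'aa' + 'a' + 'bbb' = aaabbb ✓
- |xy| = 3 ≤ 3 ✓
- |y| = 1 > 0 ✓

All pumping lemma constraints are satisfied.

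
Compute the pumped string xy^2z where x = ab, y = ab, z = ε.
ababab

Given x = 'ab', y = 'ab', z = '' and i = 2:

xy^2z = x + y·y·...·y (2 times) + z
       = 'ab' + 'ab'^2 + ''
       = 'ab' + 'abab' + ''
       = 'ababab'

The pumped string is 'ababab' with length 6.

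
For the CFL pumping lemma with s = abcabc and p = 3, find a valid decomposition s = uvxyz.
u='ab', v='c', x='a', y='b', z='c'

For s = abcabc with pumping length p = 3:

One valid decomposition:
- u = 'ab'
- v = 'c'
- x = 'a'
- y = 'b'
- z = 'c'

Verification:
- uvxyz = 'ab' + 'c' + 'a' + 'b' + 'c' = abcabc ✓
- |vxy| = |'cab'| = 3 ≤ 3 ✓
- |vy| = |'cb'| = 2 > 0 ✓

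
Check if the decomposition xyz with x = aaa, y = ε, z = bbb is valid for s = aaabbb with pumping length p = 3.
Violated: |y| > 0

The decomposition x = aaa, y = ε, z = bbb for s = aaabbb with p = 3
violates the constraint: |y| > 0

|y| = 0, but the pumping lemma requires |y| > 0 (y must be non-empty).

Pumping lemma constraints:
1. xyz = s (decomposition is valid)
2. |xy| ≤ p
3. |y| > 0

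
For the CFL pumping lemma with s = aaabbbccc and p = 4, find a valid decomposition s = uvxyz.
u='aa', v='a', x='bb', y='b', z='ccc'

For s = aaabbbccc with pumping length p = 4:

One valid decomposition:
- u = 'aa'
- v = 'a'
- x = 'bb'
- y = 'b'
- z = 'ccc'

Verification:
- uvxyz = 'aa' + 'a' + 'bb' + 'b' + 'ccc' = aaabbbccc ✓
- |vxy| = |'abbb'| = 4 ≤ 4 ✓
- |vy| = |'ab'| = 2 > 0 ✓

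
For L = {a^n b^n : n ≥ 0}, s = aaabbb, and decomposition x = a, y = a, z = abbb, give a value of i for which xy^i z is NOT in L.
i = 3

xy³z = a · aaa · abbb = aaaaabbb; aaaaabbb has 5 a's and 3 b's; 5 ≠ 3, so it is not in L.
(Other choices also work, e.g. i = 0, 2; only i = 1 is guaranteed to stay in L since xy¹z = s.)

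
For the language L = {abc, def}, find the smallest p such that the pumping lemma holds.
p = 4

For a finite language L, the pumping lemma holds vacuously if p > max|s| for s ∈ L.

The longest string in L = {abc, def} has length 3.
If p = 4, then no string s ∈ L has |s| ≥ p, so the condition is vacuously true.

The minimum pumping length is p = 4.

Why no smaller p works: for any p ≤ 3, the longest string s ∈ L has |s| = 3 ≥ p, so it would
have to be pumpable; but pumping up (i = 2, 3, ...) produces ever longer strings, which cannot all lie in the
finite language L. So the pumping property fails for every p ≤ 3.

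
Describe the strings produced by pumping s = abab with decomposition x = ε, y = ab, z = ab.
{xy^i z : i ≥ 0} = {(ab)^(i+1) : i ≥ 0} = {ab, abab, ababab, ...}

With x = ε, y = ab, z = ab: Pumping 'ab' gives strings of alternating a's and b's.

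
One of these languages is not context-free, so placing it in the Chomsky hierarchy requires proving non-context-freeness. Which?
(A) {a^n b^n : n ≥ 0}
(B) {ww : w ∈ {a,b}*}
(B) {ww : w ∈ {a,b}*}

(B) {ww : w ∈ {a,b}*} requires the CFL pumping lemma.

- {a^n b^n : n ≥ 0} is context-free (but not regular)
  • Can be shown non-regular with the regular pumping lemma
  • After pumping, the number of a's and b's become unequal

- {ww : w ∈ {a,b}*} is NOT context-free
  • Requires the CFL pumping lemma to prove
  • Even a PDA cannot compare two arbitrary halves symbol by symbol; CFL pumping on a^p b^p a^p b^p fails

The CFL pumping lemma is "stronger" in that it can prove non-membership
in the larger class of context-free languages.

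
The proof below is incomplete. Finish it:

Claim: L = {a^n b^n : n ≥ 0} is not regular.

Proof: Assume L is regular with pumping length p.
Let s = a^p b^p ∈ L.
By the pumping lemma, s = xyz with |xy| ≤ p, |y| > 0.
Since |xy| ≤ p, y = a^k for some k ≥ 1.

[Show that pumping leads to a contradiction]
Consider xy²z = a^(p+k) b^p.

Since k ≥ 1, we have p + k > p.
So xy²z has more a's than b's: (p+k) a's vs p b's.
This means xy²z ∉ L because a^n b^n requires equal counts.

This contradicts the pumping lemma which states xy²z ∈ L.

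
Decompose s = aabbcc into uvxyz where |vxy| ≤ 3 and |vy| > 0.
u='aa', v='b', x='b', y='c', z='c'

For s = aabbcc with pumping length p = 3:

One valid decomposition:
- u = 'aa'
- v = 'b'
- x = 'b'
- y = 'c'
- z = 'c'

Verification:
- uvxyz = 'aa' + 'b' + 'b' + 'c' + 'c' = aabbcc ✓
- |vxy| = |'bbc'| = 3 ≤ 3 ✓
- |vy| = |'bc'| = 2 > 0 ✓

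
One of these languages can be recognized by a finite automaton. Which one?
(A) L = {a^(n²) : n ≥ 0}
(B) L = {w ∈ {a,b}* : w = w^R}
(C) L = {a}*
(C) {a}*

(C) L = {a}* is regular.

This can be recognized by a finite automaton (DFA/NFA).
Regular expressions like {a}* define regular languages.

The other choices are not regular:
- {w ∈ {a,b}* : w = w^R}: After pumping, the string is no longer symmetric
- {a^(n²) : n ≥ 0}: After pumping, length is no longer a perfect square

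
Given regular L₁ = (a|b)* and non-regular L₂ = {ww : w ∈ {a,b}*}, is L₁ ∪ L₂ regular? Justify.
Yes — L₁ ∪ L₂ is regular.

{ww} ⊆ (a|b)*, so L₁ ∪ L₂ = (a|b)*, which is regular.

Note that the bare facts "L₁ regular, L₂ non-regular" do not settle the question by themselves: the closure of regular languages under ∪, ∩, complement and difference applies only when BOTH operands are regular. With a non-regular operand the result can come out regular or non-regular depending on the specific languages, so one has to work out L₁ ∪ L₂ for this particular pair, as above.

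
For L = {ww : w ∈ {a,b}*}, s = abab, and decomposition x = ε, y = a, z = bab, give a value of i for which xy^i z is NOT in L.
i = 2

xy²z = ε · aa · bab = aabab; aabab has odd length 5, so it cannot be written as ww and is not in L.
(Other choices also work, e.g. i = 0, 3; only i = 1 is guaranteed to stay in L since xy¹z = s.)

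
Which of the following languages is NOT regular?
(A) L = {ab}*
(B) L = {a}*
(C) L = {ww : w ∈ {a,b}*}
(C) {ww : w ∈ {a,b}*}

(C) L = {ww : w ∈ {a,b}*} is NOT regular.

The pumping lemma can be used to prove this:
After pumping, the two halves no longer match

The other languages are regular because they can be recognized by finite automata.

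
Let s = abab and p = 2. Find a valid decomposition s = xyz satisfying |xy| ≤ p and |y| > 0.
x = 'a', y = 'b', z = 'ab'

For s = abab and p = 2, one valid decomposition is:
- x = 'a' (length 1)
- y = 'b' (length 1)
- z = 'ab' (length 2)

Verification:
- xyz = 'a' + 'b' + 'ab' = abab ✓
- |xy| = 2 ≤ 2 ✓
- |y| = 1 > 0 ✓

All pumping lemma constraints are satisfied.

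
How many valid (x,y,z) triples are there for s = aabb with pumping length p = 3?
6

For s = 'aabb' with pumping length p = 3:

Constraints: |xy| ≤ 3, |y| > 0

Valid decompositions (|xy| ≤ p, |y| ≥ 1):
  • x='', y='a', z='abb'
  • x='a', y='a', z='bb'
  • x='', y='aa', z='bb'
  • x='aa', y='b', z='b'
  • x='a', y='ab', z='b'
  • x='', y='aab', z='b'

Total count: 6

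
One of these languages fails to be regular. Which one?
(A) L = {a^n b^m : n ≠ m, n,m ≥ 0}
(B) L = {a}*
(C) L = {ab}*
(A) {a^n b^m : n ≠ m, n,m ≥ 0}

(A) L = {a^n b^m : n ≠ m, n,m ≥ 0} is NOT regular.

The pumping lemma can be used to prove this:
After pumping a's, we can make n = m

The other languages are regular because they can be recognized by finite automata.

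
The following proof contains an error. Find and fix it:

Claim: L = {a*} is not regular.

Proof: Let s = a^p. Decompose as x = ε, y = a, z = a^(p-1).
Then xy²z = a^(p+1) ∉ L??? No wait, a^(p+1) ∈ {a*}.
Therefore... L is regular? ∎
Error: The proof attempts to show a*  is not regular, but a* IS regular!

Correction: a* is a regular language (recognized by a simple DFA with one accepting state and self-loop on 'a'). The pumping lemma can only prove non-regularity, not regularity. For regular languages, pumping always works.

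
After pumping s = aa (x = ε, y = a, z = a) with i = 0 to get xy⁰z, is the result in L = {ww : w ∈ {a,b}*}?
No

xy⁰z = ε · ε · a = a.
a has odd length 1, so it cannot be written as ww and is not in L.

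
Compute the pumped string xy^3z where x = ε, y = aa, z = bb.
aaaaaabb

Given x = '', y = 'aa', z = 'bb' and i = 3:

xy^3z = x + y·y·...·y (3 times) + z
       = '' + 'aa'^3 + 'bb'
       = '' + 'aaaaaa' + 'bb'
       = 'aaaaaabb'

The pumped string is 'aaaaaabb' with length 8.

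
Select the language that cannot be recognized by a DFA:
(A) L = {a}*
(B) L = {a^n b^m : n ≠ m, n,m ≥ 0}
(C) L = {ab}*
(B) {a^n b^m : n ≠ m, n,m ≥ 0}

(B) L = {a^n b^m : n ≠ m, n,m ≥ 0} is NOT regular.

The pumping lemma can be used to prove this:
After pumping a's, we can make n = m

The other languages are regular because they can be recognized by finite automata.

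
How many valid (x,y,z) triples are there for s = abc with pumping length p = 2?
3

For s = 'abc' with pumping length p = 2:

Constraints: |xy| ≤ 2, |y| > 0

Valid decompositions (|xy| ≤ p, |y| ≥ 1):
  • x='', y='a', z='bc'
  • x='a', y='b', z='c'
  • x='', y='ab', z='c'

Total count: 3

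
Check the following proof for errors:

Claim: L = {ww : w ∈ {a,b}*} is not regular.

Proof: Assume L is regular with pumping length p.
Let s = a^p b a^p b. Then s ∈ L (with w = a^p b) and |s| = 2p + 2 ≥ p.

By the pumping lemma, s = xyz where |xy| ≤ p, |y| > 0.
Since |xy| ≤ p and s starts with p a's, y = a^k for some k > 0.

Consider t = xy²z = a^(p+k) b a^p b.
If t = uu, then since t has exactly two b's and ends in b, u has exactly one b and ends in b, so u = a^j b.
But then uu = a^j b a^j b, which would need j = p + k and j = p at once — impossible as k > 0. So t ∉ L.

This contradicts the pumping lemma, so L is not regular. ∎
The proof is correct.

This proof is valid because:
1. s = a^p b a^p b is in L and is chosen in terms of p, so |s| ≥ p holds for every p
2. The decomposition analysis is correct: |xy| ≤ p forces y to lie inside the leading a's
3. The contradiction is valid: the argument shows a^(p+k) b a^p b cannot be split into two equal halves
4. The conclusion follows logically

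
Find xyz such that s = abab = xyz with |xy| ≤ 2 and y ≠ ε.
x = '', y = 'ab', z = 'ab'

For s = abab and p = 2, one valid decomposition is:
- x = '' (length 0)
- y = 'ab' (length 2)
- z = 'ab' (length 2)

Verification:
- xyz = '' + 'ab' + 'ab' = abab ✓
- |xy| = 2 ≤ 2 ✓
- |y| = 2 > 0 ✓

All pumping lemma constraints are satisfied.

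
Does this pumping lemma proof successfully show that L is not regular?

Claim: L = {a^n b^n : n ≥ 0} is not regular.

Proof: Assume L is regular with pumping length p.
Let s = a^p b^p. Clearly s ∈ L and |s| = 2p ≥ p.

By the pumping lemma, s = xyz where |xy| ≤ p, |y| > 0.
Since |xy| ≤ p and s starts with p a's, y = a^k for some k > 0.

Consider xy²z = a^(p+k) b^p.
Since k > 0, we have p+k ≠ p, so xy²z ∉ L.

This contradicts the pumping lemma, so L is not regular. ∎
The proof is correct.

This proof is valid because:
1. The string s = a^p b^p is correctly in L
2. The decomposition analysis is correct: y must consist only of a's
3. The contradiction is valid: pumping increases a's but not b's
4. The conclusion follows logically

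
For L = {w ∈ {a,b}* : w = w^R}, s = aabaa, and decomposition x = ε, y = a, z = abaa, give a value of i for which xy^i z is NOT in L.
i = 2

xy²z = ε · aa · abaa = aaabaa; aaabaa reversed is aabaaa ≠ aaabaa, so it is not a palindrome and is not in L.
(Other choices also work, e.g. i = 0, 3; only i = 1 is guaranteed to stay in L since xy¹z = s.)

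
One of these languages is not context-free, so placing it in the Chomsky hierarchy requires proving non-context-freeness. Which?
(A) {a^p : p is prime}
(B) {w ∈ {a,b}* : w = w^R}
(A) {a^p : p is prime}

(A) {a^p : p is prime} requires the CFL pumping lemma.

- {w ∈ {a,b}* : w = w^R} is context-free (but not regular)
  • Can be shown non-regular with the regular pumping lemma
  • After pumping, the string is no longer symmetric

- {a^p : p is prime} is NOT context-free
  • Requires the CFL pumping lemma to prove
  • The CFL pumping lemma also fails because prime gaps are unbounded

The CFL pumping lemma is "stronger" in that it can prove non-membership
in the larger class of context-free languages.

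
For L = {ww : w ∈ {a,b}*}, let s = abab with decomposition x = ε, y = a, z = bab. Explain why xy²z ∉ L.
xy²z = aabab ∉ L

Pumping with i = 2 replaces y = a by y² = aa:
- Original: s = xyz = abab; abab splits into halves ab · ab, which are equal, so it is in L (w = ab)
- Pumped: xy²z = ε · aa · bab = aabab
- aabab has odd length 5, so it cannot be written as ww and is not in L

The pumping lemma would require xy²z ∈ L, so this decomposition yields a contradiction.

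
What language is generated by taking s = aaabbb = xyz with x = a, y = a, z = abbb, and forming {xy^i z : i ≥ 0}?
{xy^i z : i ≥ 0} = {a^(2+i) b^3 : i ≥ 0} = {aabbb, aaabbb, aaaabbb, ...}

With x = a, y = a, z = abbb: Starting with aaabbb and pumping the second 'a', we get strings with 2+i a's followed by 3 b's for i = 0, 1, 2, ...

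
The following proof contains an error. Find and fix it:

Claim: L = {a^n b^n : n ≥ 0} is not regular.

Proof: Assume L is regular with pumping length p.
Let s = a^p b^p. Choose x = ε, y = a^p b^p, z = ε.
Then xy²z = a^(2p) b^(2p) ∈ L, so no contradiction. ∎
Error: The decomposition violates |xy| ≤ p. With y = a^p b^p, |xy| = |y| = 2p > p. (The proof also miscomputes xy²z, which would be a^p b^p a^p b^p rather than a^(2p) b^(2p), and it wrongly treats one harmless decomposition as settling the matter — the prover does not get to choose the decomposition.)

Correction: The pumping lemma requires |xy| ≤ p, and the argument must handle every decomposition satisfying |xy| ≤ p, |y| ≥ 1. Since s starts with p a's, any such y consists only of a's, say y = a^k with k ≥ 1. Then xy²z = a^(p+k) b^p has unequal numbers of a's and b's, so xy²z ∉ L — the required contradiction.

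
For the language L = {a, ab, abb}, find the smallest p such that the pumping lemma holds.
p = 4

For a finite language L, the pumping lemma holds vacuously if p > max|s| for s ∈ L.

The longest string in L = {a, ab, abb} has length 3.
If p = 4, then no string s ∈ L has |s| ≥ p, so the condition is vacuously true.

The minimum pumping length is p = 4.

Why no smaller p works: for any p ≤ 3, the longest string s ∈ L has |s| = 3 ≥ p, so it would
have to be pumpable; but pumping up (i = 2, 3, ...) produces ever longer strings, which cannot all lie in the
finite language L. So the pumping property fails for every p ≤ 3.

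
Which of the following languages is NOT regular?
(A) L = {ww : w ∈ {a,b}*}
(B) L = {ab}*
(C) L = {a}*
(A) {ww : w ∈ {a,b}*}

(A) L = {ww : w ∈ {a,b}*} is NOT regular.

The pumping lemma can be used to prove this:
After pumping, the two halves no longer match

The other languages are regular because they can be recognized by finite automata.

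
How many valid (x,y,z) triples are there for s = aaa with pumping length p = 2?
3

For s = 'aaa' with pumping length p = 2:

Constraints: |xy| ≤ 2, |y| > 0

Valid decompositions (|xy| ≤ p, |y| ≥ 1):
  • x='', y='a', z='aa'
  • x='a', y='a', z='a'
  • x='', y='aa', z='a'

Total count: 3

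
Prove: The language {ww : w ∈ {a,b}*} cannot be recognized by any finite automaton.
Assume for contradiction that L is regular, and let p ≥ 1 be the pumping length given by the pumping lemma.
Choose s = a^p b a^p b. Then s ∈ L (take w = a^p b) and |s| = 2p + 2 ≥ p.
By the pumping lemma, s = xyz for some x, y, z with |xy| ≤ p, |y| ≥ 1, and xy^i z ∈ L for every i ≥ 0.
Since |xy| ≤ p and the first p symbols of s are all a's, y = a^k for some k with 1 ≤ k ≤ p.

Take i = 2: t = xy²z = a^(p + k) b a^p b.
Suppose t = uu for some string u. The string t contains exactly two b's and ends in b, so u contains exactly one b and ends in b; hence u = a^j b for some j, and uu = a^j b a^j b. Comparing with t = a^(p + k) b a^p b forces j = p + k (first block) and j = p (second block), which is impossible since k ≥ 1. So t ∉ L.

This contradicts the pumping lemma, which requires xy^i z ∈ L for all i ≥ 0.
Hence L = {ww : w ∈ {a,b}*} is not regular. ∎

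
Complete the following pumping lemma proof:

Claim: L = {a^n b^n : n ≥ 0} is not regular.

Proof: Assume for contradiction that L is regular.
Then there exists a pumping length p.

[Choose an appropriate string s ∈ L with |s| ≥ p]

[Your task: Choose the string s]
s = a^p b^p

This string is in L (has equal a's and b's) and has length 2p ≥ p.
Any decomposition xyz with |xy| ≤ p means y consists only of a's,
so pumping will unbalance the counts.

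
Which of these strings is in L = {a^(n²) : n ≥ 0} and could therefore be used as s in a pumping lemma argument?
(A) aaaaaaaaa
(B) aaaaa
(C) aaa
(A) aaaaaaaaa

The pumping lemma is applied to a string s that lies in L, so first check membership of each option:
- (A) aaaaaaaaa has length 9 = 3², a perfect square, so it is in L ✓
- (B) aaaaa has length 5, strictly between 2² = 4 and 3² = 9, so it is not in L ✗
- (C) aaa has length 3, strictly between 1² = 1 and 2² = 4, so it is not in L ✗

Only (A) aaaaaaaaa is in L, so it is the only candidate that could play the role of s.
(In a complete proof one picks s in terms of the pumping length p so that |s| ≥ p is guaranteed; a fixed string like aaaaaaaaa illustrates the shape of such an s.)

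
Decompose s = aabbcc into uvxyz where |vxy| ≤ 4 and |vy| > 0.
u='a', v='a', x='bb', y='c', z='c'

For s = aabbcc with pumping length p = 4:

One valid decomposition:
- u = 'a'
- v = 'a'
- x = 'bb'
- y = 'c'
- z = 'c'

Verification:
- uvxyz = 'a' + 'a' + 'bb' + 'c' + 'c' = aabbcc ✓
- |vxy| = |'abbc'| = 4 ≤ 4 ✓
- |vy| = |'ac'| = 2 > 0 ✓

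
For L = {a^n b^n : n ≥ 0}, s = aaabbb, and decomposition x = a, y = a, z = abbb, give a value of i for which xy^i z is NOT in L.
i = 3

xy³z = a · aaa · abbb = aaaaabbb; aaaaabbb has 5 a's and 3 b's; 5 ≠ 3, so it is not in L.
(Other choices also work, e.g. i = 0, 2; only i = 1 is guaranteed to stay in L since xy¹z = s.)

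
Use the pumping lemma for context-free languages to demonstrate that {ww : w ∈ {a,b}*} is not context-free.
Assume for contradiction that L is context-free, and let p ≥ 1 be the pumping length given by the pumping lemma for CFLs.
Choose s = a^p b^p a^p b^p. Then s ∈ L (take w = a^p b^p) and |s| = 4p ≥ p.
By the CFL pumping lemma, s = uvxyz for some u, v, x, y, z with |vxy| ≤ p, |vy| ≥ 1, and uv^i xy^i z ∈ L for every i ≥ 0.

Write s as four blocks A₁ B₁ A₂ B₂ with A₁ = A₂ = a^p and B₁ = B₂ = b^p. Since |vxy| ≤ p, the window vxy lies inside at most two adjacent blocks. Take i = 0 and let t = uxz, so |t| = 4p − |vy| with 1 ≤ |vy| ≤ p. If |t| is odd, t ∉ L immediately, so assume |vy| is even (hence |vy| ≥ 2) and |t|/2 = 2p − |vy|/2, which satisfies p ≤ |t|/2 ≤ 2p − 1.

Case 1 (vxy inside A₁B₁): t = a^(p−j) b^(p−l) a^p b^p with j + l = |vy|. The second half of t has length < 2p, so it is a suffix of the trailing a^p b^p and ends in b; the first half is a^(p−j) b^(p−l) a^((j+l)/2), which ends in a because (j+l)/2 ≥ 1. The halves differ, so t ∉ L.

Case 2 (vxy inside B₁A₂, straddling the middle): t = a^p b^(p−j) a^(p−l) b^p with j + l = |vy|. If t = ww, then w is a prefix of t of length ≥ p, so w begins with a^p; and w is a suffix of t of length ≥ p, so w ends with b^p. That forces |w| ≥ 2p, contradicting |w| = |t|/2 ≤ 2p − 1. So t ∉ L.

Case 3 (vxy inside A₂B₂): t = a^p b^p a^(p−j) b^(p−l) with j + l = |vy|. The first half of t is a prefix of a^p b^p, so it begins with a; the second half is b^((j+l)/2) a^(p−j) b^(p−l), which begins with b. The halves differ, so t ∉ L.

In every case uv⁰xy⁰z = uxz ∉ L.

This contradicts the CFL pumping lemma, which requires uv^i xy^i z ∈ L for all i ≥ 0.
Hence L = {ww : w ∈ {a,b}*} is not context-free. ∎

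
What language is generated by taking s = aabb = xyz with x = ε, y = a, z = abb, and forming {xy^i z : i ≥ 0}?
{xy^i z : i ≥ 0} = {a^(i+1) b^2 : i ≥ 0} = {abb, aabb, aaabb, ...}

With x = ε, y = a, z = abb: Starting with aabb and pumping the first 'a' (z = abb keeps the second 'a'), we get strings with i+1 a's followed by 2 b's for i = 0, 1, 2, ...; note bb is not produced because z always contributes one a.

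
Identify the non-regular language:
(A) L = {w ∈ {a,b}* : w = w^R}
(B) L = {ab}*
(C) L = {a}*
(A) {w ∈ {a,b}* : w = w^R}

(A) L = {w ∈ {a,b}* : w = w^R} is NOT regular.

The pumping lemma can be used to prove this:
After pumping, the string is no longer symmetric

The other languages are regular because they can be recognized by finite automata.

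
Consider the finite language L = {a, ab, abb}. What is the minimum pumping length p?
p = 4

For a finite language L, the pumping lemma holds vacuously if p > max|s| for s ∈ L.

The longest string in L = {a, ab, abb} has length 3.
If p = 4, then no string s ∈ L has |s| ≥ p, so the condition is vacuously true.

The minimum pumping length is p = 4.

Why no smaller p works: for any p ≤ 3, the longest string s ∈ L has |s| = 3 ≥ p, so it would
have to be pumpable; but pumping up (i = 2, 3, ...) produces ever longer strings, which cannot all lie in the
finite language L. So the pumping property fails for every p ≤ 3.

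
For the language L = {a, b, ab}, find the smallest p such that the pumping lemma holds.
p = 3

For a finite language L, the pumping lemma holds vacuously if p > max|s| for s ∈ L.

The longest string in L = {a, b, ab} has length 2.
If p = 3, then no string s ∈ L has |s| ≥ p, so the condition is vacuously true.

The minimum pumping length is p = 3.

Why no smaller p works: for any p ≤ 2, the longest string s ∈ L has |s| = 2 ≥ p, so it would
have to be pumpable; but pumping up (i = 2, 3, ...) produces ever longer strings, which cannot all lie in the
finite language L. So the pumping property fails for every p ≤ 2.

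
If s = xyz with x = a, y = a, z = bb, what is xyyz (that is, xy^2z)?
aaabb

Given x = 'a', y = 'a', z = 'bb' and i = 2:

xy^2z = x + y·y·...·y (2 times) + z
       = 'a' + 'a'^2 + 'bb'
       = 'a' + 'aa' + 'bb'
       = 'aaabb'

The pumped string is 'aaabb' with length 5.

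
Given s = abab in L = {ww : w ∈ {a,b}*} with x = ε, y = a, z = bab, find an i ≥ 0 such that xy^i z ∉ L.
i = 2

xy²z = ε · aa · bab = aabab; aabab has odd length 5, so it cannot be written as ww and is not in L.
(Other choices also work, e.g. i = 0, 3; only i = 1 is guaranteed to stay in L since xy¹z = s.)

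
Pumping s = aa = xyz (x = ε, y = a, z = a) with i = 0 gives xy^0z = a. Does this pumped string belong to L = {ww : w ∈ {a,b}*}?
No

xy⁰z = ε · ε · a = a.
a has odd length 1, so it cannot be written as ww and is not in L.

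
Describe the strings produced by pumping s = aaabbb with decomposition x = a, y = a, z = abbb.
{xy^i z : i ≥ 0} = {a^(2+i) b^3 : i ≥ 0} = {aabbb, aaabbb, aaaabbb, ...}

With x = a, y = a, z = abbb: Starting with aaabbb and pumping the second 'a', we get strings with 2+i a's followed by 3 b's for i = 0, 1, 2, ...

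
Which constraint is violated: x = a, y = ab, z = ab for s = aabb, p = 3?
Violated: xyz = s

The decomposition x = a, y = ab, z = ab for s = aabb with p = 3
violates the constraint: xyz = s

xyz = 'a' + 'ab' + 'ab' = 'aabab' ≠ 'aabb' = s. The decomposition doesn't reconstruct s.

Pumping lemma constraints:
1. xyz = s (decomposition is valid)
2. |xy| ≤ p
3. |y| > 0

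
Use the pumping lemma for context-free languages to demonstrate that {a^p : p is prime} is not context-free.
Assume for contradiction that L is context-free, and let p ≥ 1 be the pumping length given by the pumping lemma for CFLs.
Choose a prime q with q ≥ p and let s = a^q. Then s ∈ L and |s| = q ≥ p.
By the CFL pumping lemma, s = uvxyz for some u, v, x, y, z with |vxy| ≤ p, |vy| ≥ 1, and uv^i xy^i z ∈ L for every i ≥ 0.
All symbols are a's, so only lengths matter: let k = |vy|, with 1 ≤ k ≤ p. Then |uv^i xy^i z| = q + (i − 1)k.

Take i = q + 1: the length is q + qk = q(k + 1).
Both factors satisfy q ≥ 2 and k + 1 ≥ 2, so q(k + 1) is composite and uv^(q+1) xy^(q+1) z ∉ L.

This contradicts the CFL pumping lemma, which requires uv^i xy^i z ∈ L for all i ≥ 0.
Hence L = {a^p : p is prime} is not context-free. ∎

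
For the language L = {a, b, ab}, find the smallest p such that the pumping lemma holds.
p = 3

For a finite language L, the pumping lemma holds vacuously if p > max|s| for s ∈ L.

The longest string in L = {a, b, ab} has length 2.
If p = 3, then no string s ∈ L has |s| ≥ p, so the condition is vacuously true.

The minimum pumping length is p = 3.

Why no smaller p works: for any p ≤ 2, the longest string s ∈ L has |s| = 2 ≥ p, so it would
have to be pumpable; but pumping up (i = 2, 3, ...) produces ever longer strings, which cannot all lie in the
finite language L. So the pumping property fails for every p ≤ 2.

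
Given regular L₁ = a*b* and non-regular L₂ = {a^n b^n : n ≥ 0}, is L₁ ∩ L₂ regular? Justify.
No — L₁ ∩ L₂ is not regular.

Every string a^n b^n already lies in a*b*, so L₁ ∩ L₂ = {a^n b^n : n ≥ 0} = L₂ itself, which is the standard non-regular language (pump s = a^p b^p).

Note that the bare facts "L₁ regular, L₂ non-regular" do not settle the question by themselves: the closure of regular languages under ∪, ∩, complement and difference applies only when BOTH operands are regular. With a non-regular operand the result can come out regular or non-regular depending on the specific languages, so one has to work out L₁ ∩ L₂ for this particular pair, as above.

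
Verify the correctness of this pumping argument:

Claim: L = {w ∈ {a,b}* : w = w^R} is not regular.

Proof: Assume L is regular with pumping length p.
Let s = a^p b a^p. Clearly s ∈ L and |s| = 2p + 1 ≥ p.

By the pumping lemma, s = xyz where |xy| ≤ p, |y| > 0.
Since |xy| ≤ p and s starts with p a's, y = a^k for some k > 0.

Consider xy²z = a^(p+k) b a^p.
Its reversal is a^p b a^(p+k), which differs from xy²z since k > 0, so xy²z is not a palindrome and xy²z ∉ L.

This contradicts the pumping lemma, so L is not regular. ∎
The proof is correct.

This proof is valid because:
1. s = a^p b a^p is in L and is chosen in terms of p, so |s| ≥ p holds for every p
2. The decomposition analysis is correct: |xy| ≤ p forces y to lie inside the leading a's
3. The contradiction is valid: a^(p+k) b a^p has more a's before the b than after it, so it is not a palindrome
4. The conclusion follows logically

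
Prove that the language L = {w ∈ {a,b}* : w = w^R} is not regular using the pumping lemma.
Assume for contradiction that L is regular, and let p ≥ 1 be the pumping length given by the pumping lemma.
Choose s = a^p b a^p. Then s ∈ L (it reads the same in both directions) and |s| = 2p + 1 ≥ p.
By the pumping lemma, s = xyz for some x, y, z with |xy| ≤ p, |y| ≥ 1, and xy^i z ∈ L for every i ≥ 0.
Since |xy| ≤ p and the first p symbols of s are all a's, y = a^k for some k with 1 ≤ k ≤ p.

Take i = 0: xy⁰z = a^(p − k) b a^p.
Its reversal is a^p b a^(p − k). These differ because the block of a's before the unique b has length p − k in one and p in the other, and p − k ≠ p since k ≥ 1. So xy⁰z is not a palindrome, i.e. xy⁰z ∉ L.

This contradicts the pumping lemma, which requires xy^i z ∈ L for all i ≥ 0.
Hence L = {w ∈ {a,b}* : w = w^R} is not regular. ∎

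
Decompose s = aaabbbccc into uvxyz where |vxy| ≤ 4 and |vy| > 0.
u='aa', v='a', x='bb', y='b', z='ccc'

For s = aaabbbccc with pumping length p = 4:

One valid decomposition:
- u = 'aa'
- v = 'a'
- x = 'bb'
- y = 'b'
- z = 'ccc'

Verification:
- uvxyz = 'aa' + 'a' + 'bb' + 'b' + 'ccc' = aaabbbccc ✓
- |vxy| = |'abbb'| = 4 ≤ 4 ✓
- |vy| = |'ab'| = 2 > 0 ✓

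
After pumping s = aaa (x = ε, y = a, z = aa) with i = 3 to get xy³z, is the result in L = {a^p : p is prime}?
Yes

xy³z = ε · aaa · aa = aaaaa.
aaaaa has length 5, which is prime, so it is in L.
(A single pumped string landing in L is not a contradiction by itself; a non-regularity proof needs some i for which xy^i z ∉ L, for every admissible decomposition.)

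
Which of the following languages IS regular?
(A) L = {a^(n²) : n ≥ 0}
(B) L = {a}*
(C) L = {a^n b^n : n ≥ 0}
(B) {a}*

(B) L = {a}* is regular.

This can be recognized by a finite automaton (DFA/NFA).
Regular expressions like {a}* define regular languages.

The other choices are not regular:
- {a^n b^n : n ≥ 0}: After pumping, the number of a's and b's become unequal
- {a^(n²) : n ≥ 0}: After pumping, length is no longer a perfect square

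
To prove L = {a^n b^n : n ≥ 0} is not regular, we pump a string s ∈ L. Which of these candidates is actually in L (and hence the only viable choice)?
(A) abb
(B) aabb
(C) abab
(B) aabb

The pumping lemma is applied to a string s that lies in L, so first check membership of each option:
- (A) abb has 1 a's and 2 b's; 1 ≠ 2, so it is not in L ✗
- (B) aabb = a^2 b^2 has equal counts (2 = 2), so it is in L ✓
- (C) abab has an a after a b, so it is not of the form a^n b^n and is not in L ✗

Only (B) aabb is in L, so it is the only candidate that could play the role of s.
(In a complete proof one picks s in terms of the pumping length p so that |s| ≥ p is guaranteed; a fixed string like aabb illustrates the shape of such an s.)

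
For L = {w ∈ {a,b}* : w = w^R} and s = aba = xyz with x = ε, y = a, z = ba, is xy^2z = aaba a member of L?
No

xy²z = ε · aa · ba = aaba.
aaba reversed is abaa ≠ aaba, so it is not a palindrome and is not in L.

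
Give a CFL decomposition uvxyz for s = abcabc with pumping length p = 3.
u='ab', v='c', x='a', y='b', z='c'

For s = abcabc with pumping length p = 3:

One valid decomposition:
- u = 'ab'
- v = 'c'
- x = 'a'
- y = 'b'
- z = 'c'

Verification:
- uvxyz = 'ab' + 'c' + 'a' + 'b' + 'c' = abcabc ✓
- |vxy| = |'cab'| = 3 ≤ 3 ✓
- |vy| = |'cb'| = 2 > 0 ✓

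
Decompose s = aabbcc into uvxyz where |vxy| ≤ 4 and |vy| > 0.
u='a', v='a', x='bb', y='c', z='c'

For s = aabbcc with pumping length p = 4:

One valid decomposition:
- u = 'a'
- v = 'a'
- x = 'bb'
- y = 'c'
- z = 'c'

Verification:
- uvxyz = 'a' + 'a' + 'bb' + 'c' + 'c' = aabbcc ✓
- |vxy| = |'abbc'| = 4 ≤ 4 ✓
- |vy| = |'ac'| = 2 > 0 ✓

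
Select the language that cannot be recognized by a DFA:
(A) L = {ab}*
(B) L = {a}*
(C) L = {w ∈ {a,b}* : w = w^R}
(C) {w ∈ {a,b}* : w = w^R}

(C) L = {w ∈ {a,b}* : w = w^R} is NOT regular.

The pumping lemma can be used to prove this:
After pumping, the string is no longer symmetric

The other languages are regular because they can be recognized by finite automata.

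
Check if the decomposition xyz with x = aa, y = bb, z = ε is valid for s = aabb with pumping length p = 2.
Violated: |xy| ≤ p

The decomposition x = aa, y = bb, z = ε for s = aabb with p = 2
violates the constraint: |xy| ≤ p

|xy| = |aabb| = 4 > 2 = p. The decomposition puts too many characters in xy.

Pumping lemma constraints:
1. xyz = s (decomposition is valid)
2. |xy| ≤ p
3. |y| > 0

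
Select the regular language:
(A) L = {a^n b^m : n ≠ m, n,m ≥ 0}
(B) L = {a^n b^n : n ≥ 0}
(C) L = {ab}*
(C) {ab}*

(C) L = {ab}* is regular.

This can be recognized by a finite automaton (DFA/NFA).
Regular expressions like {ab}* define regular languages.

The other choices are not regular:
- {a^n b^n : n ≥ 0}: After pumping, the number of a's and b's become unequal
- {a^n b^m : n ≠ m, n,m ≥ 0}: After pumping a's, we can make n = m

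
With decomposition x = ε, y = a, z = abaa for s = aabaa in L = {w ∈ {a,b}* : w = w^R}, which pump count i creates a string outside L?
i = 0

xy⁰z = ε · ε · abaa = abaa; abaa reversed is aaba ≠ abaa, so it is not a palindrome and is not in L.
(Other choices also work, e.g. i = 2, 3; only i = 1 is guaranteed to stay in L since xy¹z = s.)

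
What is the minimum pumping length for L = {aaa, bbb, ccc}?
p = 4

For a finite language L, the pumping lemma holds vacuously if p > max|s| for s ∈ L.

The longest string in L = {aaa, bbb, ccc} has length 3.
If p = 4, then no string s ∈ L has |s| ≥ p, so the condition is vacuously true.

The minimum pumping length is p = 4.

Why no smaller p works: for any p ≤ 3, the longest string s ∈ L has |s| = 3 ≥ p, so it would
have to be pumpable; but pumping up (i = 2, 3, ...) produces ever longer strings, which cannot all lie in the
finite language L. So the pumping property fails for every p ≤ 3.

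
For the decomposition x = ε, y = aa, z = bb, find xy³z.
aaaaaabb

Given x = '', y = 'aa', z = 'bb' and i = 3:

xy^3z = x + y·y·...·y (3 times) + z
       = '' + 'aa'^3 + 'bb'
       = '' + 'aaaaaa' + 'bb'
       = 'aaaaaabb'

The pumped string is 'aaaaaabb' with length 8.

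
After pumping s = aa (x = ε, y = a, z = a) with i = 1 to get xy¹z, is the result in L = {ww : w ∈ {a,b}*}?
Yes

xy¹z = ε · a · a = aa.
aa splits into halves a · a, which are equal, so it is in L (w = a).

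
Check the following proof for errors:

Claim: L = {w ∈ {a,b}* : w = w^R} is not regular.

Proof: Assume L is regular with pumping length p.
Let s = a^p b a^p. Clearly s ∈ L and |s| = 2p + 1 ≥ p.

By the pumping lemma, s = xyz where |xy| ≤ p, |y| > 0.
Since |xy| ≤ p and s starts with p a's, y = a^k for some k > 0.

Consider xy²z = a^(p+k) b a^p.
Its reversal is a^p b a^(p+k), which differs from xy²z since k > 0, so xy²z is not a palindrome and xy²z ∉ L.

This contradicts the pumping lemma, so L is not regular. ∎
The proof is correct.

This proof is valid because:
1. s = a^p b a^p is in L and is chosen in terms of p, so |s| ≥ p holds for every p
2. The decomposition analysis is correct: |xy| ≤ p forces y to lie inside the leading a's
3. The contradiction is valid: a^(p+k) b a^p has more a's before the b than after it, so it is not a palindrome
4. The conclusion follows logically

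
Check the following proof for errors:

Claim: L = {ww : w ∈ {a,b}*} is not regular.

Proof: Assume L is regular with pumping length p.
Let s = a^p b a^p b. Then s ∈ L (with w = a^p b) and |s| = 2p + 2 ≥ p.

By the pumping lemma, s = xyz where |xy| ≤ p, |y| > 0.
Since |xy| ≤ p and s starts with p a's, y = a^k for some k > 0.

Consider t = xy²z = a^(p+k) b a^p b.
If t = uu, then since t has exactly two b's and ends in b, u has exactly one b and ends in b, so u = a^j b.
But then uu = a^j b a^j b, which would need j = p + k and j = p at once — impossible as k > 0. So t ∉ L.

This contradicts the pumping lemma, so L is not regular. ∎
The proof is correct.

This proof is valid because:
1. s = a^p b a^p b is in L and is chosen in terms of p, so |s| ≥ p holds for every p
2. The decomposition analysis is correct: |xy| ≤ p forces y to lie inside the leading a's
3. The contradiction is valid: the argument shows a^(p+k) b a^p b cannot be split into two equal halves
4. The conclusion follows logically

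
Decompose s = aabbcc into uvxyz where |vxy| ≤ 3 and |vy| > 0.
u='aa', v='b', x='b', y='c', z='c'

For s = aabbcc with pumping length p = 3:

One valid decomposition:
- u = 'aa'
- v = 'b'
- x = 'b'
- y = 'c'
- z = 'c'

Verification:
- uvxyz = 'aa' + 'b' + 'b' + 'c' + 'c' = aabbcc ✓
- |vxy| = |'bbc'| = 3 ≤ 3 ✓
- |vy| = |'bc'| = 2 > 0 ✓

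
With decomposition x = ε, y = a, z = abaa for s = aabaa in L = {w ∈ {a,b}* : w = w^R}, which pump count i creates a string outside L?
i = 0

xy⁰z = ε · ε · abaa = abaa; abaa reversed is aaba ≠ abaa, so it is not a palindrome and is not in L.
(Other choices also work, e.g. i = 2, 3; only i = 1 is guaranteed to stay in L since xy¹z = s.)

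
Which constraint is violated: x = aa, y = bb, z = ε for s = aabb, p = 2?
Violated: |xy| ≤ p

The decomposition x = aa, y = bb, z = ε for s = aabb with p = 2
violates the constraint: |xy| ≤ p

|xy| = |aabb| = 4 > 2 = p. The decomposition puts too many characters in xy.

Pumping lemma constraints:
1. xyz = s (decomposition is valid)
2. |xy| ≤ p
3. |y| > 0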